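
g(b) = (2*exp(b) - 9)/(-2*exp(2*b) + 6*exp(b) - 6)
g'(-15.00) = 0.00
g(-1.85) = 1.70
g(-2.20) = 1.64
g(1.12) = 0.45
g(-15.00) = 1.50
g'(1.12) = -2.30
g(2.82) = -0.05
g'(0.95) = -4.23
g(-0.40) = 2.66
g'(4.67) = 0.01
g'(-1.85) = 0.22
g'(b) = (2*exp(b) - 9)*(4*exp(2*b) - 6*exp(b))/(-2*exp(2*b) + 6*exp(b) - 6)^2 + 2*exp(b)/(-2*exp(2*b) + 6*exp(b) - 6)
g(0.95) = 0.99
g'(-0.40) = 1.59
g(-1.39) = 1.84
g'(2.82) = 0.04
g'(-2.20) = 0.15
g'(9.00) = 0.00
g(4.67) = -0.01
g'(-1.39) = 0.39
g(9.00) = 0.00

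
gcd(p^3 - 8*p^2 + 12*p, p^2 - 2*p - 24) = p - 6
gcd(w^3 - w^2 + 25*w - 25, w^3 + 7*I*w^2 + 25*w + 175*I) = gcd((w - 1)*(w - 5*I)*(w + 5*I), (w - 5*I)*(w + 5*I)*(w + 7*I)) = w^2 + 25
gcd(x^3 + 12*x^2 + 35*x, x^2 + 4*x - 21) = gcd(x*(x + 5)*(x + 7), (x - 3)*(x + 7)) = x + 7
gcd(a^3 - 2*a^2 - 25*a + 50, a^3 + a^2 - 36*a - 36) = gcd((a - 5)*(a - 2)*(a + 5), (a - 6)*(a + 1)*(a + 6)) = 1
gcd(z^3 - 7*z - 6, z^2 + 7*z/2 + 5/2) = z + 1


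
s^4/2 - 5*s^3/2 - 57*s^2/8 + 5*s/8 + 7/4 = (s/2 + 1)*(s - 7)*(s - 1/2)*(s + 1/2)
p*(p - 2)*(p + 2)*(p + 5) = p^4 + 5*p^3 - 4*p^2 - 20*p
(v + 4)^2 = v^2 + 8*v + 16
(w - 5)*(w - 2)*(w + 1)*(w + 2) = w^4 - 4*w^3 - 9*w^2 + 16*w + 20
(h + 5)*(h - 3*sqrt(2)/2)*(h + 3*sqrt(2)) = h^3 + 3*sqrt(2)*h^2/2 + 5*h^2 - 9*h + 15*sqrt(2)*h/2 - 45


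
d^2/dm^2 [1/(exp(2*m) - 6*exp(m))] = 2*((3 - 2*exp(m))*(exp(m) - 6) + 4*(exp(m) - 3)^2)*exp(-m)/(exp(m) - 6)^3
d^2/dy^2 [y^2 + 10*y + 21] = 2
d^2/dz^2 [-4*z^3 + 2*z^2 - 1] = 4 - 24*z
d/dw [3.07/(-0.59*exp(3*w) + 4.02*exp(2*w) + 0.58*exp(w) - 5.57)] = (5.4339*exp(2*w) - 24.6828*exp(w) - 1.7806)*exp(w)/(0.59*exp(3*w) - 4.02*exp(2*w) - 0.58*exp(w) + 5.57)^2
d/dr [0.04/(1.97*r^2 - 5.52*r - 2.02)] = (0.2208 - 0.1576*r)/(-1.97*r^2 + 5.52*r + 2.02)^2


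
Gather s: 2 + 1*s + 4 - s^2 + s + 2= -s^2 + 2*s + 8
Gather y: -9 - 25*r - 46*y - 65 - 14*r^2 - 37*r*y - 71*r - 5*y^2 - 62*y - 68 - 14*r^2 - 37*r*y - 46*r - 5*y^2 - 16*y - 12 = -28*r^2 - 142*r - 10*y^2 + y*(-74*r - 124) - 154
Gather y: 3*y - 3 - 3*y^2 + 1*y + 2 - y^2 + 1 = -4*y^2 + 4*y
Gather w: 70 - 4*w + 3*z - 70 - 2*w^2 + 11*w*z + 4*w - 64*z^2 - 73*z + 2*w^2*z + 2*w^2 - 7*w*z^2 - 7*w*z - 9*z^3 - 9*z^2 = 2*w^2*z + w*(-7*z^2 + 4*z) - 9*z^3 - 73*z^2 - 70*z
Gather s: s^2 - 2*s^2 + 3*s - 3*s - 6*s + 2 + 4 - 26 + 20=-s^2 - 6*s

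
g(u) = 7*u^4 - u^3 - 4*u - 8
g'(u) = 28*u^3 - 3*u^2 - 4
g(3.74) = 1294.30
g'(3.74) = 1418.82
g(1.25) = 2.14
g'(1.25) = 46.00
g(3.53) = 1020.81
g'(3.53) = 1190.25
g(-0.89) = 0.66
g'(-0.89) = -26.12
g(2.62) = 293.38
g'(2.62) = 478.98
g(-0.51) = -5.35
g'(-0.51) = -8.49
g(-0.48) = -5.60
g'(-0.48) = -7.79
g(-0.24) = -7.00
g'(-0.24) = -4.56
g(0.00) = -8.00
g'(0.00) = -4.00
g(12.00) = 143368.00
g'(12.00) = 47948.00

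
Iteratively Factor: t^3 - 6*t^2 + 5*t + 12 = (t - 3)*(t^2 - 3*t - 4) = (t - 4)*(t - 3)*(t + 1)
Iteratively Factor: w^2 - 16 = (w - 4)*(w + 4)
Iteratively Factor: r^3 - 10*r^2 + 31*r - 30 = (r - 5)*(r^2 - 5*r + 6) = (r - 5)*(r - 2)*(r - 3)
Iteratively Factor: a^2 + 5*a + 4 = (a + 1)*(a + 4)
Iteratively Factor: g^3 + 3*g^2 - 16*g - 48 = (g + 3)*(g^2 - 16) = (g + 3)*(g + 4)*(g - 4)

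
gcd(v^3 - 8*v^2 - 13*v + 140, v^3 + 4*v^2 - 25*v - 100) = v^2 - v - 20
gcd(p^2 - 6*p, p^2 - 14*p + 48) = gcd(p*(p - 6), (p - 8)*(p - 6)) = p - 6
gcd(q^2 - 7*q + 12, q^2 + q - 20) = q - 4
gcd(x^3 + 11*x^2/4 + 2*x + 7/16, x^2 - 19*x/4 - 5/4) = 1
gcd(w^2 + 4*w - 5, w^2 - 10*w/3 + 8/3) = 1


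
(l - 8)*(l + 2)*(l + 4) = l^3 - 2*l^2 - 40*l - 64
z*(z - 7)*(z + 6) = z^3 - z^2 - 42*z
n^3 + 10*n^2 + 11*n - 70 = (n - 2)*(n + 5)*(n + 7)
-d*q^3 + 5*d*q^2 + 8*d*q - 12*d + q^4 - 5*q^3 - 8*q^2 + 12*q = (-d + q)*(q - 6)*(q - 1)*(q + 2)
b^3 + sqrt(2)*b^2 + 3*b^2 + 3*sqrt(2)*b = b*(b + 3)*(b + sqrt(2))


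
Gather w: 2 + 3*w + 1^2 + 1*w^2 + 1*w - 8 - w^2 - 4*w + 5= 0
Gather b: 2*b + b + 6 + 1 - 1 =3*b + 6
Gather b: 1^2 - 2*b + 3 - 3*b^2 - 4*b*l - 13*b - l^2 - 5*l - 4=-3*b^2 + b*(-4*l - 15) - l^2 - 5*l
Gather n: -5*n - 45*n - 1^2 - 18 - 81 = -50*n - 100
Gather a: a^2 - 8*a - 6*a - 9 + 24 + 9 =a^2 - 14*a + 24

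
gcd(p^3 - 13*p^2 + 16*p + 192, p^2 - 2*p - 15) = p + 3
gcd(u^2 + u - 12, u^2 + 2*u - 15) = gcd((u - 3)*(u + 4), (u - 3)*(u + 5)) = u - 3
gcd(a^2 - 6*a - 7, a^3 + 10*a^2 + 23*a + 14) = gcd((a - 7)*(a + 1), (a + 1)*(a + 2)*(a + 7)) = a + 1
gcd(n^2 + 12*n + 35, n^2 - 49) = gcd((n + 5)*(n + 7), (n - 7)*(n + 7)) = n + 7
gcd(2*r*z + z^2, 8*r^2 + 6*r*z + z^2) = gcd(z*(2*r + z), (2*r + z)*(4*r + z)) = 2*r + z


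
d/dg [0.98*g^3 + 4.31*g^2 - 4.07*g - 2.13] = 2.94*g^2 + 8.62*g - 4.07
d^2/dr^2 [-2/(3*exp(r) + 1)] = (6 - 18*exp(r))*exp(r)/(3*exp(r) + 1)^3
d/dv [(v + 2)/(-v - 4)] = -2/(v + 4)^2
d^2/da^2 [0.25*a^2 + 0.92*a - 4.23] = 0.500000000000000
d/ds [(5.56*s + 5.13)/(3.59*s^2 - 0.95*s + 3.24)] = (-19.9604*s^2 - 36.8334*s + 22.8879)/(12.8881*s^4 - 6.821*s^3 + 24.1657*s^2 - 6.156*s + 10.4976)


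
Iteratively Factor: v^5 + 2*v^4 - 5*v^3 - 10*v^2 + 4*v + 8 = (v + 2)*(v^4 - 5*v^2 + 4) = (v + 2)^2*(v^3 - 2*v^2 - v + 2) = (v + 1)*(v + 2)^2*(v^2 - 3*v + 2) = (v - 2)*(v + 1)*(v + 2)^2*(v - 1)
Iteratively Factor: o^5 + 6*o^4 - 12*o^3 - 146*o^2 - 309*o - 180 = (o + 3)*(o^4 + 3*o^3 - 21*o^2 - 83*o - 60) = (o + 3)*(o + 4)*(o^3 - o^2 - 17*o - 15) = (o - 5)*(o + 3)*(o + 4)*(o^2 + 4*o + 3) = (o - 5)*(o + 3)^2*(o + 4)*(o + 1)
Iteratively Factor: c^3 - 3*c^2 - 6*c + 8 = (c - 1)*(c^2 - 2*c - 8) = (c - 4)*(c - 1)*(c + 2)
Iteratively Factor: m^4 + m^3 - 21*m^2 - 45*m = (m - 5)*(m^3 + 6*m^2 + 9*m) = (m - 5)*(m + 3)*(m^2 + 3*m) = m*(m - 5)*(m + 3)*(m + 3)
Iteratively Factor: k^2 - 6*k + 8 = (k - 4)*(k - 2)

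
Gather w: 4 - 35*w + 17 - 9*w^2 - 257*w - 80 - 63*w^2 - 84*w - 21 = -72*w^2 - 376*w - 80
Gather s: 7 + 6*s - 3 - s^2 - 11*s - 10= -s^2 - 5*s - 6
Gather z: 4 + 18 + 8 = 30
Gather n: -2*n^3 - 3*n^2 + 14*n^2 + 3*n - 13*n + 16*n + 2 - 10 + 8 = -2*n^3 + 11*n^2 + 6*n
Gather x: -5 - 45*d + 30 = 25 - 45*d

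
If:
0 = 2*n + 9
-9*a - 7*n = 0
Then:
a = 7/2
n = -9/2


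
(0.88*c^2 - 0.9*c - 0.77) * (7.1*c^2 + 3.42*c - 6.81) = 6.248*c^4 - 3.3804*c^3 - 14.5378*c^2 + 3.4956*c + 5.2437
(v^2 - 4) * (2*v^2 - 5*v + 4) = 2*v^4 - 5*v^3 - 4*v^2 + 20*v - 16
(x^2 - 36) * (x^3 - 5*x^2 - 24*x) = x^5 - 5*x^4 - 60*x^3 + 180*x^2 + 864*x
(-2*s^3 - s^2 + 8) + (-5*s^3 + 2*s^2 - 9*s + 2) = -7*s^3 + s^2 - 9*s + 10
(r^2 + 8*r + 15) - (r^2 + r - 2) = 7*r + 17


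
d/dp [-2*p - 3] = -2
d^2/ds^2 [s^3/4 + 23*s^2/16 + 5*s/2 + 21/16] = 3*s/2 + 23/8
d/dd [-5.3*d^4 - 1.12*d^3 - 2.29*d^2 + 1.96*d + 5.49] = -21.2*d^3 - 3.36*d^2 - 4.58*d + 1.96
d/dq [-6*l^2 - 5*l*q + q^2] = -5*l + 2*q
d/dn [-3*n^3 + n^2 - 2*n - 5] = -9*n^2 + 2*n - 2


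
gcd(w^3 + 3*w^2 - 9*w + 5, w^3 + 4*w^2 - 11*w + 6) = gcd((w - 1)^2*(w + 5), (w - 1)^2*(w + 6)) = w^2 - 2*w + 1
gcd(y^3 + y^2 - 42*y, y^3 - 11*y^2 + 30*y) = y^2 - 6*y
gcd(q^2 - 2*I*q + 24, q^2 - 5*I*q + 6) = q - 6*I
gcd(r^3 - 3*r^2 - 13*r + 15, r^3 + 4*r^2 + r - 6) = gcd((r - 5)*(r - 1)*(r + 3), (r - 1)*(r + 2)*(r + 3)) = r^2 + 2*r - 3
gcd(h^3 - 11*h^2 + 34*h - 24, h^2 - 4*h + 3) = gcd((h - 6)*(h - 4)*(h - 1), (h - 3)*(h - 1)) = h - 1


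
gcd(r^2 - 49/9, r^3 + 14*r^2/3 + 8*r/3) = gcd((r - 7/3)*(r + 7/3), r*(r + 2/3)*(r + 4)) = 1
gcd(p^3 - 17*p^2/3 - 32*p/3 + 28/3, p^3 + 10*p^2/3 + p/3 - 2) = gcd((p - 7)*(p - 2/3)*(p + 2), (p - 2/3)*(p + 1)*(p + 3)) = p - 2/3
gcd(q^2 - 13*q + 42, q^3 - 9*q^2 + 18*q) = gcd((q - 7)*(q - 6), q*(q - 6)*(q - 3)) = q - 6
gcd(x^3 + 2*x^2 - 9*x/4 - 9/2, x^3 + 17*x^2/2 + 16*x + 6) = x + 2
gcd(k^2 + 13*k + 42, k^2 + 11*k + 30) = k + 6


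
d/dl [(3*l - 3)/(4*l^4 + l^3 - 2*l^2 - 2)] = 3*(4*l^4 + l^3 - 2*l^2 - l*(l - 1)*(16*l^2 + 3*l - 4) - 2)/(4*l^4 + l^3 - 2*l^2 - 2)^2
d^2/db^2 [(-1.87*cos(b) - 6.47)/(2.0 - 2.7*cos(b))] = (57.2643*sin(b)^2 - 42.418*cos(b) + 57.2643)/(19.683*cos(b)^3 - 43.74*cos(b)^2 + 32.4*cos(b) - 8.0)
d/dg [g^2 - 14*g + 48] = 2*g - 14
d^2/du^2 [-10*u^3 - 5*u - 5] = -60*u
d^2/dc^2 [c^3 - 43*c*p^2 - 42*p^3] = 6*c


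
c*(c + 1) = c^2 + c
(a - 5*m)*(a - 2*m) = a^2 - 7*a*m + 10*m^2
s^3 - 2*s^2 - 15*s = s*(s - 5)*(s + 3)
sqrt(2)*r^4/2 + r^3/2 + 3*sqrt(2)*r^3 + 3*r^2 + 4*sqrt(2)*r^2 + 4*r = r*(r/2 + 1)*(r + 4)*(sqrt(2)*r + 1)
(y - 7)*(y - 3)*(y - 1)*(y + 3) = y^4 - 8*y^3 - 2*y^2 + 72*y - 63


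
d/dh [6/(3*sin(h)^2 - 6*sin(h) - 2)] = 36*(1 - sin(h))*cos(h)/(-3*sin(h)^2 + 6*sin(h) + 2)^2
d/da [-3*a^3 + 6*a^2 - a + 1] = -9*a^2 + 12*a - 1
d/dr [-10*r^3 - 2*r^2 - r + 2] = -30*r^2 - 4*r - 1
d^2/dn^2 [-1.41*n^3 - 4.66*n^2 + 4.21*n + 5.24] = -8.46*n - 9.32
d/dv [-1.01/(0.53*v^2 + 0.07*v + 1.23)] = (1.0706*v + 0.0707)/(0.53*v^2 + 0.07*v + 1.23)^2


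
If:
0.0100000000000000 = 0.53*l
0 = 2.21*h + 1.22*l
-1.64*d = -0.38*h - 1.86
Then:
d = 1.13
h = -0.01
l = 0.02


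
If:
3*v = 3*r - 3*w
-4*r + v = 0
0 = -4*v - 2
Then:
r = -1/8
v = -1/2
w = 3/8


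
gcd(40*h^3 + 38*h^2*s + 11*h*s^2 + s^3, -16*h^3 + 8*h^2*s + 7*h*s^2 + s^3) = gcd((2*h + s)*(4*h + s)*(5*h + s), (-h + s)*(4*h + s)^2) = 4*h + s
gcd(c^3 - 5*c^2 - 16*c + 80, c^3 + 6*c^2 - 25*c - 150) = c - 5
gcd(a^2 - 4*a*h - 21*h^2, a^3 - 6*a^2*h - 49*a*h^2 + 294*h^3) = a - 7*h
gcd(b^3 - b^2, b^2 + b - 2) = b - 1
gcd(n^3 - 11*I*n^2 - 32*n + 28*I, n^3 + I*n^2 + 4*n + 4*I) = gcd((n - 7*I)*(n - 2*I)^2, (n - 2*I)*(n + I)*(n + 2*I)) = n - 2*I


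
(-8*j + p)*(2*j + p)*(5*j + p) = -80*j^3 - 46*j^2*p - j*p^2 + p^3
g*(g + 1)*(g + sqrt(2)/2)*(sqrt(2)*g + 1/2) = sqrt(2)*g^4 + sqrt(2)*g^3 + 3*g^3/2 + sqrt(2)*g^2/4 + 3*g^2/2 + sqrt(2)*g/4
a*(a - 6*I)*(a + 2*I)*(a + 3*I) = a^4 - I*a^3 + 24*a^2 + 36*I*a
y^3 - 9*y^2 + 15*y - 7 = (y - 7)*(y - 1)^2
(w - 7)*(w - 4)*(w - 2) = w^3 - 13*w^2 + 50*w - 56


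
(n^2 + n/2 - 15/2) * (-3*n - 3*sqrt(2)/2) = -3*n^3 - 3*sqrt(2)*n^2/2 - 3*n^2/2 - 3*sqrt(2)*n/4 + 45*n/2 + 45*sqrt(2)/4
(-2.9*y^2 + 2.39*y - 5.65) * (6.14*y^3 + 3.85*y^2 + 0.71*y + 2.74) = -17.806*y^5 + 3.5096*y^4 - 27.5485*y^3 - 28.0016*y^2 + 2.5371*y - 15.481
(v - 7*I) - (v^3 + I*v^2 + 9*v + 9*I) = -v^3 - I*v^2 - 8*v - 16*I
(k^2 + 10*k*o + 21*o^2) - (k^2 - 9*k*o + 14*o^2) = 19*k*o + 7*o^2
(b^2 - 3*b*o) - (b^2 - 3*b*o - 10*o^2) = 10*o^2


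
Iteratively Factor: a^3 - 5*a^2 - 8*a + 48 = (a - 4)*(a^2 - a - 12) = (a - 4)^2*(a + 3)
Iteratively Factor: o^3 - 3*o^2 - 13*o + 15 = (o - 5)*(o^2 + 2*o - 3) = (o - 5)*(o - 1)*(o + 3)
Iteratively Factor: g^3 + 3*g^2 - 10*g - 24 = (g + 2)*(g^2 + g - 12) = (g + 2)*(g + 4)*(g - 3)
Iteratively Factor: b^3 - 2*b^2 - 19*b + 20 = (b + 4)*(b^2 - 6*b + 5) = (b - 5)*(b + 4)*(b - 1)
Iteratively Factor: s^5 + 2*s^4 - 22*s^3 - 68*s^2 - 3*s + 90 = (s - 1)*(s^4 + 3*s^3 - 19*s^2 - 87*s - 90) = (s - 1)*(s + 3)*(s^3 - 19*s - 30) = (s - 5)*(s - 1)*(s + 3)*(s^2 + 5*s + 6) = (s - 5)*(s - 1)*(s + 2)*(s + 3)*(s + 3)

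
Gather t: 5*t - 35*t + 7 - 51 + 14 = -30*t - 30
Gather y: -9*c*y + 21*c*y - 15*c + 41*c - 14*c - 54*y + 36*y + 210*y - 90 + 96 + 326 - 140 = 12*c + y*(12*c + 192) + 192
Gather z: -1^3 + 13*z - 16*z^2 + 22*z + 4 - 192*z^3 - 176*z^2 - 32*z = -192*z^3 - 192*z^2 + 3*z + 3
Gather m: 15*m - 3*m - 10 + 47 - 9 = 12*m + 28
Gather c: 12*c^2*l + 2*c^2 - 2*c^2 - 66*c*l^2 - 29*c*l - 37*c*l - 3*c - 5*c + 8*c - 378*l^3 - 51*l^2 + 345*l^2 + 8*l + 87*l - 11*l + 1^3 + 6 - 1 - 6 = 12*c^2*l + c*(-66*l^2 - 66*l) - 378*l^3 + 294*l^2 + 84*l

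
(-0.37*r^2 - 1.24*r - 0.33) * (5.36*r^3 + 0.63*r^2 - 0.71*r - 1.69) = -1.9832*r^5 - 6.8795*r^4 - 2.2873*r^3 + 1.2978*r^2 + 2.3299*r + 0.5577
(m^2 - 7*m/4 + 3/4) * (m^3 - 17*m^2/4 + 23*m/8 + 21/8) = m^5 - 6*m^4 + 177*m^3/16 - 179*m^2/32 - 39*m/16 + 63/32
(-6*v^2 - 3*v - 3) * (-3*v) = 18*v^3 + 9*v^2 + 9*v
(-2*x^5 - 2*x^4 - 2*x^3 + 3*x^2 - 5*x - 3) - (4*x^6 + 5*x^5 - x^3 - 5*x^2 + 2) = -4*x^6 - 7*x^5 - 2*x^4 - x^3 + 8*x^2 - 5*x - 5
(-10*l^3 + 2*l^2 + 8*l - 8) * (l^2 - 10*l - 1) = -10*l^5 + 102*l^4 - 2*l^3 - 90*l^2 + 72*l + 8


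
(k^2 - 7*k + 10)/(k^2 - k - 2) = (k - 5)/(k + 1)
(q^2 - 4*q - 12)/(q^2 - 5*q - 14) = (q - 6)/(q - 7)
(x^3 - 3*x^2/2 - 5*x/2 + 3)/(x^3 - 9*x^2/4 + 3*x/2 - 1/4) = 2*(2*x^2 - x - 6)/(4*x^2 - 5*x + 1)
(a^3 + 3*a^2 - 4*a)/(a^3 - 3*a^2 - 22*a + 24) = a/(a - 6)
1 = 1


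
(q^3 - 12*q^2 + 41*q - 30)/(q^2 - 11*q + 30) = q - 1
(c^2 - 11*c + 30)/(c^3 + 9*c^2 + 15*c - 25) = (c^2 - 11*c + 30)/(c^3 + 9*c^2 + 15*c - 25)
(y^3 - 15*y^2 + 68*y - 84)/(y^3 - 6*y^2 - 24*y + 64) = (y^2 - 13*y + 42)/(y^2 - 4*y - 32)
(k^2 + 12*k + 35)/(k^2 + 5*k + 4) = (k^2 + 12*k + 35)/(k^2 + 5*k + 4)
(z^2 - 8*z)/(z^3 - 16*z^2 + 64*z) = 1/(z - 8)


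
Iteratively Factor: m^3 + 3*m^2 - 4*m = (m - 1)*(m^2 + 4*m) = (m - 1)*(m + 4)*(m)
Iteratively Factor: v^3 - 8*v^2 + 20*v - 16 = (v - 2)*(v^2 - 6*v + 8) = (v - 2)^2*(v - 4)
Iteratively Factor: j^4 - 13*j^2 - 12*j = (j - 4)*(j^3 + 4*j^2 + 3*j) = (j - 4)*(j + 1)*(j^2 + 3*j) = j*(j - 4)*(j + 1)*(j + 3)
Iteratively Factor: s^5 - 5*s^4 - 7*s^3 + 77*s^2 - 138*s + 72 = (s + 4)*(s^4 - 9*s^3 + 29*s^2 - 39*s + 18) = (s - 3)*(s + 4)*(s^3 - 6*s^2 + 11*s - 6) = (s - 3)^2*(s + 4)*(s^2 - 3*s + 2) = (s - 3)^2*(s - 1)*(s + 4)*(s - 2)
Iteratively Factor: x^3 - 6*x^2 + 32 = (x - 4)*(x^2 - 2*x - 8) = (x - 4)*(x + 2)*(x - 4)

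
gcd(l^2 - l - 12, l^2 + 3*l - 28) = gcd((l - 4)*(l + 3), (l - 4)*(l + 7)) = l - 4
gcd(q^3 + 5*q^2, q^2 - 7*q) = q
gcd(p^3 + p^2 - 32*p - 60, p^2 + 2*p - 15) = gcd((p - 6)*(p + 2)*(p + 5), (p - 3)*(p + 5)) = p + 5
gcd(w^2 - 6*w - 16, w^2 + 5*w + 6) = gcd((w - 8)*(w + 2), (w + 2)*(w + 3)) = w + 2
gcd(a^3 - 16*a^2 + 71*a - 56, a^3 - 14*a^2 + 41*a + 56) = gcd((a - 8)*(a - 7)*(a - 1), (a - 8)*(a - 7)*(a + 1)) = a^2 - 15*a + 56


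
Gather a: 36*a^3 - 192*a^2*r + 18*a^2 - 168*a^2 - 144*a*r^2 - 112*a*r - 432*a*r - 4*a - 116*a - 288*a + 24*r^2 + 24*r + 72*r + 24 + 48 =36*a^3 + a^2*(-192*r - 150) + a*(-144*r^2 - 544*r - 408) + 24*r^2 + 96*r + 72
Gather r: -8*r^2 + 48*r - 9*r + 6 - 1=-8*r^2 + 39*r + 5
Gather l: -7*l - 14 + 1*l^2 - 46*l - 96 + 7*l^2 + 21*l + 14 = 8*l^2 - 32*l - 96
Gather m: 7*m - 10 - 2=7*m - 12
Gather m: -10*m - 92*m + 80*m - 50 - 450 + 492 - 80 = -22*m - 88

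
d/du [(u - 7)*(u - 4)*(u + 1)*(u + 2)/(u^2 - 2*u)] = 2*(u^5 - 7*u^4 + 16*u^3 - 28*u^2 - 56*u + 56)/(u^2*(u^2 - 4*u + 4))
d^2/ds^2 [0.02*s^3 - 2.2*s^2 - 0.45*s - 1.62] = 0.12*s - 4.4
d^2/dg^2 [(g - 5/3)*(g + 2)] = 2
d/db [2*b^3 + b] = 6*b^2 + 1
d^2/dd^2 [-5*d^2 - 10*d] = -10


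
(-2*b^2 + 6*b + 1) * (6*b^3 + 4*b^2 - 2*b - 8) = -12*b^5 + 28*b^4 + 34*b^3 + 8*b^2 - 50*b - 8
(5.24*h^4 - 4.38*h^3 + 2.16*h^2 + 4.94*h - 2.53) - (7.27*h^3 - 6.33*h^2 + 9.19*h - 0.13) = 5.24*h^4 - 11.65*h^3 + 8.49*h^2 - 4.25*h - 2.4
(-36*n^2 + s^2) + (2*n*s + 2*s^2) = -36*n^2 + 2*n*s + 3*s^2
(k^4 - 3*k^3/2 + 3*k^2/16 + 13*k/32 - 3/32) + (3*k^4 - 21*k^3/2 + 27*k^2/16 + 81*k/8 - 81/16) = 4*k^4 - 12*k^3 + 15*k^2/8 + 337*k/32 - 165/32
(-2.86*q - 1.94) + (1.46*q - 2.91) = -1.4*q - 4.85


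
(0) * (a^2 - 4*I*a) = 0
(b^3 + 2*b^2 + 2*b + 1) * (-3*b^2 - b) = -3*b^5 - 7*b^4 - 8*b^3 - 5*b^2 - b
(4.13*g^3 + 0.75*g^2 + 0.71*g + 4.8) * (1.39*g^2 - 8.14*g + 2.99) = 5.7407*g^5 - 32.5757*g^4 + 7.2306*g^3 + 3.1351*g^2 - 36.9491*g + 14.352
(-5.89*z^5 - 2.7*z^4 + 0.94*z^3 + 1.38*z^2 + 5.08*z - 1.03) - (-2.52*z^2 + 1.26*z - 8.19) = -5.89*z^5 - 2.7*z^4 + 0.94*z^3 + 3.9*z^2 + 3.82*z + 7.16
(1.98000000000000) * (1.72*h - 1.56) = 3.4056*h - 3.0888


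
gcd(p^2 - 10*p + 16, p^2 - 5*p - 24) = p - 8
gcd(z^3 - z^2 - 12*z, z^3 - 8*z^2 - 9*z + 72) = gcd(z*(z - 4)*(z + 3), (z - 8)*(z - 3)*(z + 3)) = z + 3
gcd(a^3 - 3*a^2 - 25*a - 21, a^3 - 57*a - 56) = a + 1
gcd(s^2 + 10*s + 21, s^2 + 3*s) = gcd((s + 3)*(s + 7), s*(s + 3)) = s + 3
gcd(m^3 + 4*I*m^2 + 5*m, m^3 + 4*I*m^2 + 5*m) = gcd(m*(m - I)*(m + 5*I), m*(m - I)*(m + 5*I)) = m^3 + 4*I*m^2 + 5*m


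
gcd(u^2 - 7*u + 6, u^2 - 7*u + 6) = u^2 - 7*u + 6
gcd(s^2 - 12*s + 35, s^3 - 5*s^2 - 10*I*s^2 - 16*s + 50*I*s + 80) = s - 5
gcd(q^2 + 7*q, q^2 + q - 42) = q + 7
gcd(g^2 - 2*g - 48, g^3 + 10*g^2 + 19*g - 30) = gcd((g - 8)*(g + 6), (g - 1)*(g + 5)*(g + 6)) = g + 6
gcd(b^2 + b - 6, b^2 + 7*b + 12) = b + 3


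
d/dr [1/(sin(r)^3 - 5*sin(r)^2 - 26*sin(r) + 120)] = (-3*sin(r)^2 + 10*sin(r) + 26)*cos(r)/(sin(r)^3 - 5*sin(r)^2 - 26*sin(r) + 120)^2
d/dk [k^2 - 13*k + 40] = 2*k - 13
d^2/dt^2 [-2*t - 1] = 0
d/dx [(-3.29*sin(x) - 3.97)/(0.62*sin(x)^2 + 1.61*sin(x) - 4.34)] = (2.0398*sin(x)^2 + 4.9228*sin(x) + 20.6703)*cos(x)/(0.3844*sin(x)^4 + 1.9964*sin(x)^3 - 2.7895*sin(x)^2 - 13.9748*sin(x) + 18.8356)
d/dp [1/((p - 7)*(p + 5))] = 2*(1 - p)/(p^4 - 4*p^3 - 66*p^2 + 140*p + 1225)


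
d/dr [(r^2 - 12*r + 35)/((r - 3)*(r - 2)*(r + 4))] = (-r^4 + 24*r^3 - 131*r^2 + 118*r + 202)/(r^6 - 2*r^5 - 27*r^4 + 76*r^3 + 148*r^2 - 672*r + 576)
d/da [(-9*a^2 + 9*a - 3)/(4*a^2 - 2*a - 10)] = 3*(-3*a^2 + 34*a - 16)/(2*(4*a^4 - 4*a^3 - 19*a^2 + 10*a + 25))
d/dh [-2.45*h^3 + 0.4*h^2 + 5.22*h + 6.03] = -7.35*h^2 + 0.8*h + 5.22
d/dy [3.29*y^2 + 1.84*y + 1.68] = 6.58*y + 1.84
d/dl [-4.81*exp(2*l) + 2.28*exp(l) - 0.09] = (2.28 - 9.62*exp(l))*exp(l)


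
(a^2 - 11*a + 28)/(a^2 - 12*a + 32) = (a - 7)/(a - 8)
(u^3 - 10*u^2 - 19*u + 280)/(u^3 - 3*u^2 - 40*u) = (u - 7)/u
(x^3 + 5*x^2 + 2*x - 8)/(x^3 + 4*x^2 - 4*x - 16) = (x - 1)/(x - 2)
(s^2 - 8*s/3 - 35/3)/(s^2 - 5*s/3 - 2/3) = (-3*s^2 + 8*s + 35)/(-3*s^2 + 5*s + 2)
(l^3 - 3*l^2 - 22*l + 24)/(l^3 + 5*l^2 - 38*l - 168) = (l - 1)/(l + 7)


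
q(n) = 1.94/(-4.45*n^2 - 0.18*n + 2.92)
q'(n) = 1.94*(8.9*n + 0.18)/(-4.45*n^2 - 0.18*n + 2.92)^2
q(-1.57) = -0.25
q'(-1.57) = -0.44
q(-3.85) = -0.03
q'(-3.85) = -0.02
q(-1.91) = -0.15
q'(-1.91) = -0.19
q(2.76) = -0.06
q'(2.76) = 0.05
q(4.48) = -0.02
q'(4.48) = 0.01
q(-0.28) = 0.74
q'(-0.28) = -0.65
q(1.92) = -0.14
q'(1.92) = 0.18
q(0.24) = 0.74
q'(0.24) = 0.65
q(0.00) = 0.66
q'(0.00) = 0.04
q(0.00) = 0.66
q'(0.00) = 0.04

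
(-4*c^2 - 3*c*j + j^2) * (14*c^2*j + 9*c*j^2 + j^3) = -56*c^4*j - 78*c^3*j^2 - 17*c^2*j^3 + 6*c*j^4 + j^5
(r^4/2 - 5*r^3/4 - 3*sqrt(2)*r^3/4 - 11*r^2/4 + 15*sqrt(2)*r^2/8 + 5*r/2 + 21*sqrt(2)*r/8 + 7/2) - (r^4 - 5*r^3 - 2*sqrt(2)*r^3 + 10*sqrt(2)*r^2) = -r^4/2 + 5*sqrt(2)*r^3/4 + 15*r^3/4 - 65*sqrt(2)*r^2/8 - 11*r^2/4 + 5*r/2 + 21*sqrt(2)*r/8 + 7/2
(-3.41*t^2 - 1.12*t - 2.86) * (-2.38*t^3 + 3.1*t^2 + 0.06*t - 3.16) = 8.1158*t^5 - 7.9054*t^4 + 3.1302*t^3 + 1.8424*t^2 + 3.3676*t + 9.0376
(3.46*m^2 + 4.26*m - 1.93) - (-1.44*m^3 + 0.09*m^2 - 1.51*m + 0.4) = 1.44*m^3 + 3.37*m^2 + 5.77*m - 2.33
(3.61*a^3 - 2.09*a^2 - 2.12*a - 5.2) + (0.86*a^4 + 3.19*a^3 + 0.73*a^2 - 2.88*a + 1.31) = 0.86*a^4 + 6.8*a^3 - 1.36*a^2 - 5.0*a - 3.89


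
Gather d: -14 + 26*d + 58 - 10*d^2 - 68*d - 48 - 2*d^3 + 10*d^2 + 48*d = -2*d^3 + 6*d - 4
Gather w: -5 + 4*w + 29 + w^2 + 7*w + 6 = w^2 + 11*w + 30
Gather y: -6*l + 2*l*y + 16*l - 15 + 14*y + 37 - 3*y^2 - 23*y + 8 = 10*l - 3*y^2 + y*(2*l - 9) + 30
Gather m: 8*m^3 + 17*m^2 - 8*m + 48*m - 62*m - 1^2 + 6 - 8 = 8*m^3 + 17*m^2 - 22*m - 3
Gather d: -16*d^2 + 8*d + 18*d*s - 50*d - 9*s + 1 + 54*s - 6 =-16*d^2 + d*(18*s - 42) + 45*s - 5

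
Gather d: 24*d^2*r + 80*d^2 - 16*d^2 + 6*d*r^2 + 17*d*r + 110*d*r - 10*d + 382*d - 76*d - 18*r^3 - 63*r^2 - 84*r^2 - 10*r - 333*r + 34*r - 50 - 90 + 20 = d^2*(24*r + 64) + d*(6*r^2 + 127*r + 296) - 18*r^3 - 147*r^2 - 309*r - 120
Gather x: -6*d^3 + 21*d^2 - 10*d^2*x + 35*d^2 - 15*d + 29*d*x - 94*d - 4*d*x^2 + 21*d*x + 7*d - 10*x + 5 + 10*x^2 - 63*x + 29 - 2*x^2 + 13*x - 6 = -6*d^3 + 56*d^2 - 102*d + x^2*(8 - 4*d) + x*(-10*d^2 + 50*d - 60) + 28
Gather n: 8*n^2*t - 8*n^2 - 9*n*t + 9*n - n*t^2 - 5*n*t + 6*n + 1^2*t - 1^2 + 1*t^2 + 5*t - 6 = n^2*(8*t - 8) + n*(-t^2 - 14*t + 15) + t^2 + 6*t - 7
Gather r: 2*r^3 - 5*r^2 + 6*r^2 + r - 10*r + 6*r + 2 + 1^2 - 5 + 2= 2*r^3 + r^2 - 3*r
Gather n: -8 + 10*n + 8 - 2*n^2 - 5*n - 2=-2*n^2 + 5*n - 2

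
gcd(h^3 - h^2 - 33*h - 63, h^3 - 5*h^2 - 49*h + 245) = h - 7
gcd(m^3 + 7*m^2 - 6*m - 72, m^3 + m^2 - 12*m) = m^2 + m - 12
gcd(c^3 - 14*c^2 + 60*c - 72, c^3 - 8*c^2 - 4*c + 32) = c - 2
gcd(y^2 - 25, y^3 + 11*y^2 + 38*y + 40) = y + 5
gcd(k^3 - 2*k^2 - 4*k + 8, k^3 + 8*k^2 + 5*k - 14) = k + 2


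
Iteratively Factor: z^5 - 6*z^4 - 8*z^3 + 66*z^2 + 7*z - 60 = (z - 5)*(z^4 - z^3 - 13*z^2 + z + 12) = (z - 5)*(z + 3)*(z^3 - 4*z^2 - z + 4) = (z - 5)*(z - 1)*(z + 3)*(z^2 - 3*z - 4) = (z - 5)*(z - 1)*(z + 1)*(z + 3)*(z - 4)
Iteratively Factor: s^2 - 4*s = (s)*(s - 4)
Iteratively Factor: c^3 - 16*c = (c + 4)*(c^2 - 4*c) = c*(c + 4)*(c - 4)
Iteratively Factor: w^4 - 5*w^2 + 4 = (w - 2)*(w^3 + 2*w^2 - w - 2) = (w - 2)*(w + 1)*(w^2 + w - 2) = (w - 2)*(w + 1)*(w + 2)*(w - 1)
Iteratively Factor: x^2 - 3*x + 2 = (x - 2)*(x - 1)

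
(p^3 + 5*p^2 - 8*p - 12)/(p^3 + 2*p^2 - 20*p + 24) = (p + 1)/(p - 2)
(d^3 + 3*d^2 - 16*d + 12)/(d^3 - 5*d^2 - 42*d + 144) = (d^2 - 3*d + 2)/(d^2 - 11*d + 24)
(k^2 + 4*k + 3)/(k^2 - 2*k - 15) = (k + 1)/(k - 5)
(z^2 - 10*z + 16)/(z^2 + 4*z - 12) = (z - 8)/(z + 6)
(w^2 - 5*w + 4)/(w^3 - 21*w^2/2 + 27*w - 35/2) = 2*(w - 4)/(2*w^2 - 19*w + 35)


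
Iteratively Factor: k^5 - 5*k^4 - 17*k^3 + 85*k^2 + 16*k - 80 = (k + 4)*(k^4 - 9*k^3 + 19*k^2 + 9*k - 20) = (k - 1)*(k + 4)*(k^3 - 8*k^2 + 11*k + 20) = (k - 1)*(k + 1)*(k + 4)*(k^2 - 9*k + 20) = (k - 4)*(k - 1)*(k + 1)*(k + 4)*(k - 5)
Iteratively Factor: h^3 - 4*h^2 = (h)*(h^2 - 4*h) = h^2*(h - 4)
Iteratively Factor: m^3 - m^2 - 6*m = (m + 2)*(m^2 - 3*m) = m*(m + 2)*(m - 3)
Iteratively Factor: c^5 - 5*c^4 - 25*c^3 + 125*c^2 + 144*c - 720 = (c - 4)*(c^4 - c^3 - 29*c^2 + 9*c + 180) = (c - 5)*(c - 4)*(c^3 + 4*c^2 - 9*c - 36) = (c - 5)*(c - 4)*(c + 4)*(c^2 - 9) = (c - 5)*(c - 4)*(c - 3)*(c + 4)*(c + 3)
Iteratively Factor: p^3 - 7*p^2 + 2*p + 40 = (p - 5)*(p^2 - 2*p - 8) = (p - 5)*(p + 2)*(p - 4)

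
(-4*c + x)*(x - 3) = -4*c*x + 12*c + x^2 - 3*x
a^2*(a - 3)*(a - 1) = a^4 - 4*a^3 + 3*a^2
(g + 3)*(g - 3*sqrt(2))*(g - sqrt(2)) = g^3 - 4*sqrt(2)*g^2 + 3*g^2 - 12*sqrt(2)*g + 6*g + 18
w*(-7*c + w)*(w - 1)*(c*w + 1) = -7*c^2*w^3 + 7*c^2*w^2 + c*w^4 - c*w^3 - 7*c*w^2 + 7*c*w + w^3 - w^2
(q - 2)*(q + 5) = q^2 + 3*q - 10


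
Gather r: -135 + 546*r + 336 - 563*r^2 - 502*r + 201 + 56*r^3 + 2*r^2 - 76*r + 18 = 56*r^3 - 561*r^2 - 32*r + 420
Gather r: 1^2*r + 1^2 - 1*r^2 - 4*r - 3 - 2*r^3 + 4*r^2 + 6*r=-2*r^3 + 3*r^2 + 3*r - 2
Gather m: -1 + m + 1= m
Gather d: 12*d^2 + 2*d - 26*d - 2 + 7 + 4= 12*d^2 - 24*d + 9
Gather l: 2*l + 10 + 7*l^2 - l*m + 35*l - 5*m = 7*l^2 + l*(37 - m) - 5*m + 10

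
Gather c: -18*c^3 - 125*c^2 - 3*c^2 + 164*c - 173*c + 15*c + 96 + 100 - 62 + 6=-18*c^3 - 128*c^2 + 6*c + 140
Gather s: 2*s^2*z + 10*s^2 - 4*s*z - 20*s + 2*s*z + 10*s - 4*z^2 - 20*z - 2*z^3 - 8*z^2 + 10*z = s^2*(2*z + 10) + s*(-2*z - 10) - 2*z^3 - 12*z^2 - 10*z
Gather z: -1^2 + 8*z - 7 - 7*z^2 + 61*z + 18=-7*z^2 + 69*z + 10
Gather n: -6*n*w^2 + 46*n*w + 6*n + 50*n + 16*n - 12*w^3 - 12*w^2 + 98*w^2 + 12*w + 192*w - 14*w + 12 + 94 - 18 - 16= n*(-6*w^2 + 46*w + 72) - 12*w^3 + 86*w^2 + 190*w + 72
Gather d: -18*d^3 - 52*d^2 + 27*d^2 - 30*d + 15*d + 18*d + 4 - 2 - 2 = -18*d^3 - 25*d^2 + 3*d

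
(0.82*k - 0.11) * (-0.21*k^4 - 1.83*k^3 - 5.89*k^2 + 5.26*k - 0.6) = -0.1722*k^5 - 1.4775*k^4 - 4.6285*k^3 + 4.9611*k^2 - 1.0706*k + 0.066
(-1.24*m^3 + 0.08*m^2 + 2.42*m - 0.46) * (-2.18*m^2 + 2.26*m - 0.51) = 2.7032*m^5 - 2.9768*m^4 - 4.4624*m^3 + 6.4312*m^2 - 2.2738*m + 0.2346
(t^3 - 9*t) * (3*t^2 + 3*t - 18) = 3*t^5 + 3*t^4 - 45*t^3 - 27*t^2 + 162*t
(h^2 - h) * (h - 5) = h^3 - 6*h^2 + 5*h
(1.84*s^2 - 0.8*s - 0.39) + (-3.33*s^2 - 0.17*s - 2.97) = -1.49*s^2 - 0.97*s - 3.36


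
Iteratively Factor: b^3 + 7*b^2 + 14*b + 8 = (b + 4)*(b^2 + 3*b + 2) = (b + 1)*(b + 4)*(b + 2)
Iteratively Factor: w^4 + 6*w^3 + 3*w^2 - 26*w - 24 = (w + 4)*(w^3 + 2*w^2 - 5*w - 6) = (w + 1)*(w + 4)*(w^2 + w - 6) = (w - 2)*(w + 1)*(w + 4)*(w + 3)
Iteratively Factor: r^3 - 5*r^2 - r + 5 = (r - 1)*(r^2 - 4*r - 5) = (r - 1)*(r + 1)*(r - 5)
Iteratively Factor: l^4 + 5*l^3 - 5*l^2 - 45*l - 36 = (l - 3)*(l^3 + 8*l^2 + 19*l + 12) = (l - 3)*(l + 3)*(l^2 + 5*l + 4) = (l - 3)*(l + 1)*(l + 3)*(l + 4)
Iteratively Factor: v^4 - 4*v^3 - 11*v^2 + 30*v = (v - 2)*(v^3 - 2*v^2 - 15*v) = v*(v - 2)*(v^2 - 2*v - 15) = v*(v - 2)*(v + 3)*(v - 5)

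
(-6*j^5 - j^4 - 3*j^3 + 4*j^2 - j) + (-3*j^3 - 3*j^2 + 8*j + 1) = -6*j^5 - j^4 - 6*j^3 + j^2 + 7*j + 1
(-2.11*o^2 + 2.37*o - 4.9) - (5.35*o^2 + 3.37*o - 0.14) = -7.46*o^2 - 1.0*o - 4.76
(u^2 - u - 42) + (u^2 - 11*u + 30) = 2*u^2 - 12*u - 12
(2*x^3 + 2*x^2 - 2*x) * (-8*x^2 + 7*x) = -16*x^5 - 2*x^4 + 30*x^3 - 14*x^2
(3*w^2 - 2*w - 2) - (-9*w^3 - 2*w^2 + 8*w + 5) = 9*w^3 + 5*w^2 - 10*w - 7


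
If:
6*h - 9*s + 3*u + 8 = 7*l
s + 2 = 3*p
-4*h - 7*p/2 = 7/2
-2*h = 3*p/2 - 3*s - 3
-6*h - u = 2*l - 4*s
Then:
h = -147/148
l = 560/481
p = 5/37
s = -59/37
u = -2643/962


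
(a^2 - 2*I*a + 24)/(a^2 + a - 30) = (a^2 - 2*I*a + 24)/(a^2 + a - 30)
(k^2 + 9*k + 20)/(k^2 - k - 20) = (k + 5)/(k - 5)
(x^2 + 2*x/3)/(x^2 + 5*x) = (x + 2/3)/(x + 5)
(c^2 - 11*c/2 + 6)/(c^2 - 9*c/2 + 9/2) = (c - 4)/(c - 3)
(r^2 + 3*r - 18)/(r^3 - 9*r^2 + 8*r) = (r^2 + 3*r - 18)/(r*(r^2 - 9*r + 8))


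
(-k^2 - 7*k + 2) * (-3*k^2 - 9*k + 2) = 3*k^4 + 30*k^3 + 55*k^2 - 32*k + 4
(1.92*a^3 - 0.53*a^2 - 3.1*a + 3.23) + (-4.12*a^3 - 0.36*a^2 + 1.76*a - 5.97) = -2.2*a^3 - 0.89*a^2 - 1.34*a - 2.74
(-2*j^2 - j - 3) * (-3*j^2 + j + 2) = 6*j^4 + j^3 + 4*j^2 - 5*j - 6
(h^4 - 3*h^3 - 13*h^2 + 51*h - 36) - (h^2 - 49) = h^4 - 3*h^3 - 14*h^2 + 51*h + 13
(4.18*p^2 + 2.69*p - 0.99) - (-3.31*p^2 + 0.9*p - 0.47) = 7.49*p^2 + 1.79*p - 0.52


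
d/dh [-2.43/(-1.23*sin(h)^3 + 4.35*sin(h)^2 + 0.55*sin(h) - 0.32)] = (-8.9667*sin(h)^2 + 21.141*sin(h) + 1.3365)*cos(h)/(1.23*sin(h)^3 - 4.35*sin(h)^2 - 0.55*sin(h) + 0.32)^2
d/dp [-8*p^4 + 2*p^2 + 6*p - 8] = -32*p^3 + 4*p + 6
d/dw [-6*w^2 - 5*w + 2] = -12*w - 5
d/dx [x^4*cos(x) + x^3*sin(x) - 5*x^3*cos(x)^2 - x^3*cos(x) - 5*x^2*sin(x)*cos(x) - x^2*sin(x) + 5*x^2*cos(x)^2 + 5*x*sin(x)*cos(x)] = -x^4*sin(x) + x^3*sin(x) + 5*x^3*sin(2*x) + 5*x^3*cos(x) + 3*x^2*sin(x) - 5*x^2*sin(2*x) - 4*x^2*cos(x) - 25*x^2*cos(2*x)/2 - 15*x^2/2 - 2*x*sin(x) - 5*x*sin(2*x) + 10*x*cos(2*x) + 5*x + 5*sin(2*x)/2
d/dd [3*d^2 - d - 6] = 6*d - 1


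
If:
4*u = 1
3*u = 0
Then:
No Solution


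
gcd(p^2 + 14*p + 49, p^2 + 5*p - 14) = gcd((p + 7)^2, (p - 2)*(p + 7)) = p + 7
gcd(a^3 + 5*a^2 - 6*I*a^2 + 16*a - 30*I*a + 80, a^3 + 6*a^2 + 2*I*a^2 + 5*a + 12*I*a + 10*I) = a^2 + a*(5 + 2*I) + 10*I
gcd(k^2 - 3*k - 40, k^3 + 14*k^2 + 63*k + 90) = k + 5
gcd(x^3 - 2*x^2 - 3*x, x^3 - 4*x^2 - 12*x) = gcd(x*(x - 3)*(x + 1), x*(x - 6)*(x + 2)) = x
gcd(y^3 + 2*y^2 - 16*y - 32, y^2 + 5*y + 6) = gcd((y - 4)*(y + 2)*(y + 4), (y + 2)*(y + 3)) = y + 2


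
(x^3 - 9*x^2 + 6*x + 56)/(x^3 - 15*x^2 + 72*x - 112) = (x + 2)/(x - 4)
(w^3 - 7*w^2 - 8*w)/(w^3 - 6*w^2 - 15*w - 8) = w/(w + 1)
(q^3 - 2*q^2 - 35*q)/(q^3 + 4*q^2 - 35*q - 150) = q*(q - 7)/(q^2 - q - 30)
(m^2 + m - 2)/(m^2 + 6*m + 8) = (m - 1)/(m + 4)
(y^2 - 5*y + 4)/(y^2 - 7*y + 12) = (y - 1)/(y - 3)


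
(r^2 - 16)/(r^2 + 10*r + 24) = (r - 4)/(r + 6)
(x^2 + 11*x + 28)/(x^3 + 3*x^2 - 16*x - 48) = (x + 7)/(x^2 - x - 12)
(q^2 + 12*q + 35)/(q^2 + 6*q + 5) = (q + 7)/(q + 1)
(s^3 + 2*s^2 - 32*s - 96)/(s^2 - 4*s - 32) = (s^2 - 2*s - 24)/(s - 8)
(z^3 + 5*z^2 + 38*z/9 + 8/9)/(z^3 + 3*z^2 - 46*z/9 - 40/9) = (3*z + 1)/(3*z - 5)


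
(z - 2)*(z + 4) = z^2 + 2*z - 8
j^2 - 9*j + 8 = (j - 8)*(j - 1)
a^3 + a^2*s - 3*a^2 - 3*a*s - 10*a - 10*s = (a - 5)*(a + 2)*(a + s)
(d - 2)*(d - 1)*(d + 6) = d^3 + 3*d^2 - 16*d + 12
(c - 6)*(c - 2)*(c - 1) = c^3 - 9*c^2 + 20*c - 12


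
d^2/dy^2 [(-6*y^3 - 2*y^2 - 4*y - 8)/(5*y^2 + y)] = 16*(-12*y^3 - 75*y^2 - 15*y - 1)/(y^3*(125*y^3 + 75*y^2 + 15*y + 1))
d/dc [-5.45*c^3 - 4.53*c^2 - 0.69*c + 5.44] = -16.35*c^2 - 9.06*c - 0.69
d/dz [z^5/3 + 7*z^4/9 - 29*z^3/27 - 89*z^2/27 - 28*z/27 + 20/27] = 5*z^4/3 + 28*z^3/9 - 29*z^2/9 - 178*z/27 - 28/27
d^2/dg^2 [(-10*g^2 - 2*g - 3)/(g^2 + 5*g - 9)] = 6*(16*g^3 - 93*g^2 - 33*g - 334)/(g^6 + 15*g^5 + 48*g^4 - 145*g^3 - 432*g^2 + 1215*g - 729)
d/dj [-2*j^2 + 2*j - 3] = 2 - 4*j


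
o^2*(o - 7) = o^3 - 7*o^2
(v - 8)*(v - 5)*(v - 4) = v^3 - 17*v^2 + 92*v - 160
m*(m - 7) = m^2 - 7*m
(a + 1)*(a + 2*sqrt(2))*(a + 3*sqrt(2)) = a^3 + a^2 + 5*sqrt(2)*a^2 + 5*sqrt(2)*a + 12*a + 12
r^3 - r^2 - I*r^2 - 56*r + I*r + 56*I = (r - 8)*(r + 7)*(r - I)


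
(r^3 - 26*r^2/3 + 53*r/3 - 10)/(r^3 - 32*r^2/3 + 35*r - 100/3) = (r^2 - 7*r + 6)/(r^2 - 9*r + 20)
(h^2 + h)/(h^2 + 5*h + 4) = h/(h + 4)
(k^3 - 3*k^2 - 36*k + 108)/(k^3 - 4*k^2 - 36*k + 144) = (k - 3)/(k - 4)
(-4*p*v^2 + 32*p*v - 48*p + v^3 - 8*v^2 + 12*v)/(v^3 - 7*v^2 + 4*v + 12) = (-4*p + v)/(v + 1)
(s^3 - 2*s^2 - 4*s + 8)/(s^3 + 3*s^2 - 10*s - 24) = (s^2 - 4*s + 4)/(s^2 + s - 12)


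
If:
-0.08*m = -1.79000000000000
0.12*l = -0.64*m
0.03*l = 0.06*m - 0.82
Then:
No Solution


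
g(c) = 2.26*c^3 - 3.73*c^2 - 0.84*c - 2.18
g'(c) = 6.78*c^2 - 7.46*c - 0.84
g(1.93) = -1.45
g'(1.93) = 10.02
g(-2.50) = -58.70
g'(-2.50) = 60.18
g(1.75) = -2.96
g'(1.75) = 6.87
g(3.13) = 27.95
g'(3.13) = 42.23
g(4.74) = 150.72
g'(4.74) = 116.13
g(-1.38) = -14.06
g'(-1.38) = 22.37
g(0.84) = -4.18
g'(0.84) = -2.32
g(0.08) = -2.27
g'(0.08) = -1.39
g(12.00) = 3355.90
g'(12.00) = 885.96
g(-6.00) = -619.58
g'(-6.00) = 288.00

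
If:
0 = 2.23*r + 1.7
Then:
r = -0.76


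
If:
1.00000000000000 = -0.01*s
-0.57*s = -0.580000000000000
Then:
No Solution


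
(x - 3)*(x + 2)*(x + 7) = x^3 + 6*x^2 - 13*x - 42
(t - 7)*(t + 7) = t^2 - 49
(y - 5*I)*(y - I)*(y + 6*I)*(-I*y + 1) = -I*y^4 + y^3 - 31*I*y^2 + y - 30*I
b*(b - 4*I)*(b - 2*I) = b^3 - 6*I*b^2 - 8*b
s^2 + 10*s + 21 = (s + 3)*(s + 7)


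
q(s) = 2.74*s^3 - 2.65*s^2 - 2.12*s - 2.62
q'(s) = 8.22*s^2 - 5.3*s - 2.12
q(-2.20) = -39.96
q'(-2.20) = 49.32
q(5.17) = 294.22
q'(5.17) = 190.19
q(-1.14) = -7.71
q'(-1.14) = 14.60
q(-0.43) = -2.42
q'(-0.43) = 1.68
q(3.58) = 81.55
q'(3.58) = 84.26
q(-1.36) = -11.53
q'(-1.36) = 20.29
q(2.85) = 33.24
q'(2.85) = 49.54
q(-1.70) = -20.14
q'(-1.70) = 30.65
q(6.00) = 481.10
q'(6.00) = 262.00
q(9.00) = 1761.11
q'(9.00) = 616.00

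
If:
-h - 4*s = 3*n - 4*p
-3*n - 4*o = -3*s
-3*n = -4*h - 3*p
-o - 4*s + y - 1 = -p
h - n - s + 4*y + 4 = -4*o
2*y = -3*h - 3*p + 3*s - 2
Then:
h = 256/639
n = -928/1917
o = -130/639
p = -1952/1917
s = -1448/1917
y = -257/213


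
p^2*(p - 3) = p^3 - 3*p^2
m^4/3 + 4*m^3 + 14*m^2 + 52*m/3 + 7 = (m/3 + 1)*(m + 1)^2*(m + 7)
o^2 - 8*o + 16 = (o - 4)^2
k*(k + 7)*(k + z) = k^3 + k^2*z + 7*k^2 + 7*k*z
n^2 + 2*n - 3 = (n - 1)*(n + 3)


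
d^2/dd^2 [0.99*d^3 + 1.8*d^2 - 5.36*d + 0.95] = 5.94*d + 3.6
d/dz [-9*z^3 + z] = 1 - 27*z^2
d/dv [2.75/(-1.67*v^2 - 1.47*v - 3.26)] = (9.185*v + 4.0425)/(1.67*v^2 + 1.47*v + 3.26)^2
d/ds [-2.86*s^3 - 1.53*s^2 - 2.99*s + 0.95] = -8.58*s^2 - 3.06*s - 2.99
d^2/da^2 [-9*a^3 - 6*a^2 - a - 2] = -54*a - 12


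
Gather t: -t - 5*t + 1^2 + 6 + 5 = 12 - 6*t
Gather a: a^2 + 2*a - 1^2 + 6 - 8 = a^2 + 2*a - 3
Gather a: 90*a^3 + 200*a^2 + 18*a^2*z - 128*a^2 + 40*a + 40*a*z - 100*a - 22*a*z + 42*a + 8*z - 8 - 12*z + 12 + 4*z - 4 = 90*a^3 + a^2*(18*z + 72) + a*(18*z - 18)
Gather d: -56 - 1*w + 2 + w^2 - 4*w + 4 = w^2 - 5*w - 50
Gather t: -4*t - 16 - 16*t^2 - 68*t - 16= -16*t^2 - 72*t - 32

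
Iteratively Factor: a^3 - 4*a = (a - 2)*(a^2 + 2*a) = (a - 2)*(a + 2)*(a)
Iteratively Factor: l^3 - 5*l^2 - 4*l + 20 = (l + 2)*(l^2 - 7*l + 10) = (l - 2)*(l + 2)*(l - 5)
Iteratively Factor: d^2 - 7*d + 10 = (d - 2)*(d - 5)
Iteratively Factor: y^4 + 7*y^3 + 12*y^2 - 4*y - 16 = (y + 4)*(y^3 + 3*y^2 - 4) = (y + 2)*(y + 4)*(y^2 + y - 2) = (y - 1)*(y + 2)*(y + 4)*(y + 2)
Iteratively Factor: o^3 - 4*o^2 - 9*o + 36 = (o - 3)*(o^2 - o - 12) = (o - 4)*(o - 3)*(o + 3)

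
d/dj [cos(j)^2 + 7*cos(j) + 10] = -(2*cos(j) + 7)*sin(j)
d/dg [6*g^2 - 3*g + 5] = 12*g - 3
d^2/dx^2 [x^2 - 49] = 2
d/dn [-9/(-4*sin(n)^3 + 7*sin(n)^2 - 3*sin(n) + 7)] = 9*(-12*sin(n)^2 + 14*sin(n) - 3)*cos(n)/(4*sin(n)^3 - 7*sin(n)^2 + 3*sin(n) - 7)^2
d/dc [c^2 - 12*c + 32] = 2*c - 12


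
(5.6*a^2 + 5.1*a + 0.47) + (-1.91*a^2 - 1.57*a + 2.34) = 3.69*a^2 + 3.53*a + 2.81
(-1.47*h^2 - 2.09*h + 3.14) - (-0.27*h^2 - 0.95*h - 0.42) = -1.2*h^2 - 1.14*h + 3.56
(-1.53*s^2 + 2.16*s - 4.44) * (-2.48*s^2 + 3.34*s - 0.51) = 3.7944*s^4 - 10.467*s^3 + 19.0059*s^2 - 15.9312*s + 2.2644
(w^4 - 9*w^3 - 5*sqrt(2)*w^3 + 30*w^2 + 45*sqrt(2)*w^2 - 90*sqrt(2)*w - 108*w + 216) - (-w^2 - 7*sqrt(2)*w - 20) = w^4 - 9*w^3 - 5*sqrt(2)*w^3 + 31*w^2 + 45*sqrt(2)*w^2 - 83*sqrt(2)*w - 108*w + 236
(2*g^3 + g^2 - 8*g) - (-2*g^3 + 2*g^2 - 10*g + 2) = 4*g^3 - g^2 + 2*g - 2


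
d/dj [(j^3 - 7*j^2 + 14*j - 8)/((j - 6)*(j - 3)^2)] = (-5*j^3 + 47*j^2 - 144*j + 132)/(j^5 - 21*j^4 + 171*j^3 - 675*j^2 + 1296*j - 972)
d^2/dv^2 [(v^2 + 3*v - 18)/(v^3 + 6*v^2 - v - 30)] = 2*(v^6 + 9*v^5 - 51*v^4 - 537*v^3 - 810*v^2 + 324*v - 2448)/(v^9 + 18*v^8 + 105*v^7 + 90*v^6 - 1185*v^5 - 3042*v^4 + 3779*v^3 + 16110*v^2 - 2700*v - 27000)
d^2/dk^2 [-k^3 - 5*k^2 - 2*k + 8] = -6*k - 10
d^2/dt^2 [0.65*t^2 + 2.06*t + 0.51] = 1.30000000000000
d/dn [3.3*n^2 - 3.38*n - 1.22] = 6.6*n - 3.38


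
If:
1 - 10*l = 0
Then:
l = 1/10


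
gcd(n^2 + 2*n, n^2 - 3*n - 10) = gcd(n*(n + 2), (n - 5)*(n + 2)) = n + 2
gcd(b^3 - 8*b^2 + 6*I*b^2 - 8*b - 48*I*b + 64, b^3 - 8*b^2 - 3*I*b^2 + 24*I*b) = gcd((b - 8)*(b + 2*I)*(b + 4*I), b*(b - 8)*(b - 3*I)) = b - 8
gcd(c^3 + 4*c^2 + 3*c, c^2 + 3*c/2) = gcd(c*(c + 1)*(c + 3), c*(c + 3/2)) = c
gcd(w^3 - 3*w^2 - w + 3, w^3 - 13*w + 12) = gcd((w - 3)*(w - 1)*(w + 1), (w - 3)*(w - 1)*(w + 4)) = w^2 - 4*w + 3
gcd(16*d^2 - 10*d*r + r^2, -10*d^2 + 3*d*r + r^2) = -2*d + r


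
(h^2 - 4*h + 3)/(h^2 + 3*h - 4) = (h - 3)/(h + 4)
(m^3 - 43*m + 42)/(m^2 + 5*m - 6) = (m^2 + m - 42)/(m + 6)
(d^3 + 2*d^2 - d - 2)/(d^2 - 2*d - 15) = (-d^3 - 2*d^2 + d + 2)/(-d^2 + 2*d + 15)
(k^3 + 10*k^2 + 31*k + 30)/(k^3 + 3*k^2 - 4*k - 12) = (k + 5)/(k - 2)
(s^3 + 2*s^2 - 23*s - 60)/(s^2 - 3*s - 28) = (s^2 - 2*s - 15)/(s - 7)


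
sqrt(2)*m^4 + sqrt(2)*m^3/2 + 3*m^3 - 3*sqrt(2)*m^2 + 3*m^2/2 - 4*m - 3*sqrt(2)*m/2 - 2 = (m - sqrt(2))*(m + sqrt(2)/2)*(m + 2*sqrt(2))*(sqrt(2)*m + sqrt(2)/2)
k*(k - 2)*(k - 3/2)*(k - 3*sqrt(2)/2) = k^4 - 7*k^3/2 - 3*sqrt(2)*k^3/2 + 3*k^2 + 21*sqrt(2)*k^2/4 - 9*sqrt(2)*k/2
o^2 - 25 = (o - 5)*(o + 5)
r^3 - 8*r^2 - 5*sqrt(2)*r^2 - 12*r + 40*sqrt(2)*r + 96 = (r - 8)*(r - 6*sqrt(2))*(r + sqrt(2))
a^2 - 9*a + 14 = (a - 7)*(a - 2)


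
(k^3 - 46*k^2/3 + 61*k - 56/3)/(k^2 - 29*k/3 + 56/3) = (3*k^2 - 25*k + 8)/(3*k - 8)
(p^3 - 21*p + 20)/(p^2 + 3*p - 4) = (p^2 + p - 20)/(p + 4)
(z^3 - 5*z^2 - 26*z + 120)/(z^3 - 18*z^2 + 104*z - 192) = (z + 5)/(z - 8)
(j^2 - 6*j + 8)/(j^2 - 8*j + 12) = (j - 4)/(j - 6)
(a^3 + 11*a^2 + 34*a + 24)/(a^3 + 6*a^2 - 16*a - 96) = (a + 1)/(a - 4)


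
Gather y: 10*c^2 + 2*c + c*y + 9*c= 10*c^2 + c*y + 11*c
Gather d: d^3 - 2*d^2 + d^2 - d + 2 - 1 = d^3 - d^2 - d + 1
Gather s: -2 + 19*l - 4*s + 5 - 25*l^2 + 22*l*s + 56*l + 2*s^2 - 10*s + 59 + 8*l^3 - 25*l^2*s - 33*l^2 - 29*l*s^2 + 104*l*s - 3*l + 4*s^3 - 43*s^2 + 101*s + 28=8*l^3 - 58*l^2 + 72*l + 4*s^3 + s^2*(-29*l - 41) + s*(-25*l^2 + 126*l + 87) + 90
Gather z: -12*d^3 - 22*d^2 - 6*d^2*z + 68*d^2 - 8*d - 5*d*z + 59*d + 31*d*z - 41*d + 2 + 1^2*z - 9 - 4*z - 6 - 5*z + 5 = -12*d^3 + 46*d^2 + 10*d + z*(-6*d^2 + 26*d - 8) - 8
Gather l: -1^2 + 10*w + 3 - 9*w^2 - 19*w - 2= -9*w^2 - 9*w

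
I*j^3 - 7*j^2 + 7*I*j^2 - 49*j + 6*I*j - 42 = (j + 6)*(j + 7*I)*(I*j + I)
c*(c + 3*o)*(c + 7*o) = c^3 + 10*c^2*o + 21*c*o^2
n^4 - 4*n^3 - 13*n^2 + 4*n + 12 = (n - 6)*(n - 1)*(n + 1)*(n + 2)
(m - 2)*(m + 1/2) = m^2 - 3*m/2 - 1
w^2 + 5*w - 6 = (w - 1)*(w + 6)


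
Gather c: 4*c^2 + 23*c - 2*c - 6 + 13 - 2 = 4*c^2 + 21*c + 5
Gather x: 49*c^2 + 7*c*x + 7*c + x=49*c^2 + 7*c + x*(7*c + 1)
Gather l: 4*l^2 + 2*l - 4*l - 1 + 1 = 4*l^2 - 2*l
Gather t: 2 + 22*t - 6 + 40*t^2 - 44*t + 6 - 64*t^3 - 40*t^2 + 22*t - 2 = -64*t^3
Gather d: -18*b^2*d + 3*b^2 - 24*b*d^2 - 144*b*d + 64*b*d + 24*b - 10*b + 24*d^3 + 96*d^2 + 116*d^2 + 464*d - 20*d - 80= 3*b^2 + 14*b + 24*d^3 + d^2*(212 - 24*b) + d*(-18*b^2 - 80*b + 444) - 80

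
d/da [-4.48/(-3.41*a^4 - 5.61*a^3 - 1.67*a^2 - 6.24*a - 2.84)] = (-61.1072*a^3 - 75.3984*a^2 - 14.9632*a - 27.9552)/(3.41*a^4 + 5.61*a^3 + 1.67*a^2 + 6.24*a + 2.84)^2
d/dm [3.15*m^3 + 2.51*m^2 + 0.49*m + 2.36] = 9.45*m^2 + 5.02*m + 0.49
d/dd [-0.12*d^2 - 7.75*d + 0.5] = -0.24*d - 7.75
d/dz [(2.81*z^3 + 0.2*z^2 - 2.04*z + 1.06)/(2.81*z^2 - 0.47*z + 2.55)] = (7.8961*z^4 - 2.6414*z^3 + 27.1349*z^2 - 4.9372*z - 4.7038)/(7.8961*z^4 - 2.6414*z^3 + 14.5519*z^2 - 2.397*z + 6.5025)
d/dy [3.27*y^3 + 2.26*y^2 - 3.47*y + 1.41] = 9.81*y^2 + 4.52*y - 3.47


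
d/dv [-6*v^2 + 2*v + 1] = 2 - 12*v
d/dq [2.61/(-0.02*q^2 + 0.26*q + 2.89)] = (0.1044*q - 0.6786)/(-0.02*q^2 + 0.26*q + 2.89)^2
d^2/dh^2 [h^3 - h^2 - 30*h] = 6*h - 2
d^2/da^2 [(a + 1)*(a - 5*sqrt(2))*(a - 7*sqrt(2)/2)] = 6*a - 17*sqrt(2) + 2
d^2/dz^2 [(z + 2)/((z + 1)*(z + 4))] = 2*(z^3 + 6*z^2 + 18*z + 22)/(z^6 + 15*z^5 + 87*z^4 + 245*z^3 + 348*z^2 + 240*z + 64)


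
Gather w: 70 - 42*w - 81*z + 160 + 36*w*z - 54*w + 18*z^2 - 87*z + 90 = w*(36*z - 96) + 18*z^2 - 168*z + 320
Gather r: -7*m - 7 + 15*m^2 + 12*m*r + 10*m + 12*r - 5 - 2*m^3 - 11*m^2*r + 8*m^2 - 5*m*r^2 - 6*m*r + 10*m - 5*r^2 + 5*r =-2*m^3 + 23*m^2 + 13*m + r^2*(-5*m - 5) + r*(-11*m^2 + 6*m + 17) - 12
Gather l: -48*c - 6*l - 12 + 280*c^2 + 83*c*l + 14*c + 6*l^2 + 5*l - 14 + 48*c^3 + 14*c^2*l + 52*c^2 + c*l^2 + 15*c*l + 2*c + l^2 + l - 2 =48*c^3 + 332*c^2 - 32*c + l^2*(c + 7) + l*(14*c^2 + 98*c) - 28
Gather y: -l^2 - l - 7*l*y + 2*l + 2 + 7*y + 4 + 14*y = -l^2 + l + y*(21 - 7*l) + 6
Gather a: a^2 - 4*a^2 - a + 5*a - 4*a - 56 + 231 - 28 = 147 - 3*a^2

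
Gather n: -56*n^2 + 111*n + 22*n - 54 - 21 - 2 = -56*n^2 + 133*n - 77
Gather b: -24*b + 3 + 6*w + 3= -24*b + 6*w + 6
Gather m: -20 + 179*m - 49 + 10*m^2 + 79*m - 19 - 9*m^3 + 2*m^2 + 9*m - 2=-9*m^3 + 12*m^2 + 267*m - 90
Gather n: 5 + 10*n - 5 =10*n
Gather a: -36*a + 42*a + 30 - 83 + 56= 6*a + 3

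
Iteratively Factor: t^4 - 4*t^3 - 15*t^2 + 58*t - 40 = (t - 5)*(t^3 + t^2 - 10*t + 8) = (t - 5)*(t - 2)*(t^2 + 3*t - 4) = (t - 5)*(t - 2)*(t + 4)*(t - 1)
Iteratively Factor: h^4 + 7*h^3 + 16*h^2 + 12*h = (h + 2)*(h^3 + 5*h^2 + 6*h) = h*(h + 2)*(h^2 + 5*h + 6) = h*(h + 2)^2*(h + 3)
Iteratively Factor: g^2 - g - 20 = (g - 5)*(g + 4)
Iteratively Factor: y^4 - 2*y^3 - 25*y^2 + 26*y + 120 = (y - 3)*(y^3 + y^2 - 22*y - 40) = (y - 3)*(y + 2)*(y^2 - y - 20) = (y - 5)*(y - 3)*(y + 2)*(y + 4)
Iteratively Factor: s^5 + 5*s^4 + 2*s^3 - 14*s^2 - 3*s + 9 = (s + 3)*(s^4 + 2*s^3 - 4*s^2 - 2*s + 3) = (s + 1)*(s + 3)*(s^3 + s^2 - 5*s + 3) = (s - 1)*(s + 1)*(s + 3)*(s^2 + 2*s - 3) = (s - 1)*(s + 1)*(s + 3)^2*(s - 1)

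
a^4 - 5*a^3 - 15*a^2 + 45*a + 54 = (a - 6)*(a - 3)*(a + 1)*(a + 3)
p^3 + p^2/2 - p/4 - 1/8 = (p - 1/2)*(p + 1/2)^2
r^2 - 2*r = r*(r - 2)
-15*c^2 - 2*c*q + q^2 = (-5*c + q)*(3*c + q)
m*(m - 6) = m^2 - 6*m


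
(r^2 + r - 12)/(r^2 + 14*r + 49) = (r^2 + r - 12)/(r^2 + 14*r + 49)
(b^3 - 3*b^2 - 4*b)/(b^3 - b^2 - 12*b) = (b + 1)/(b + 3)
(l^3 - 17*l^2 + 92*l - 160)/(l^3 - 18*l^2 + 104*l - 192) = (l - 5)/(l - 6)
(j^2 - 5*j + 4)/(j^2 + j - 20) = (j - 1)/(j + 5)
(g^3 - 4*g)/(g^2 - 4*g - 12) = g*(g - 2)/(g - 6)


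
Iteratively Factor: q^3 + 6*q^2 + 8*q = (q + 4)*(q^2 + 2*q) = (q + 2)*(q + 4)*(q)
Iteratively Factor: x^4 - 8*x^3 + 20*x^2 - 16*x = (x - 2)*(x^3 - 6*x^2 + 8*x) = (x - 2)^2*(x^2 - 4*x) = x*(x - 2)^2*(x - 4)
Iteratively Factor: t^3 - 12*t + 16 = (t - 2)*(t^2 + 2*t - 8) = (t - 2)^2*(t + 4)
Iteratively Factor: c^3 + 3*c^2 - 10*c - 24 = (c + 2)*(c^2 + c - 12) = (c - 3)*(c + 2)*(c + 4)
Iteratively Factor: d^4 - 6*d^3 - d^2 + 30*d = (d - 3)*(d^3 - 3*d^2 - 10*d) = (d - 5)*(d - 3)*(d^2 + 2*d) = (d - 5)*(d - 3)*(d + 2)*(d)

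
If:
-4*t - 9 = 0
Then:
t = -9/4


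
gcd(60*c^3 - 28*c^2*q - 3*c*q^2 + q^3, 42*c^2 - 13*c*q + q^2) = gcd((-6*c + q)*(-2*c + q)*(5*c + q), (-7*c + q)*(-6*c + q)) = -6*c + q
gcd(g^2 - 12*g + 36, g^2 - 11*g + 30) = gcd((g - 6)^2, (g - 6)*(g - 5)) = g - 6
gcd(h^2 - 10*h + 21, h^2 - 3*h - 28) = h - 7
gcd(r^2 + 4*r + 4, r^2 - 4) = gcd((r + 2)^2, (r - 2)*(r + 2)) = r + 2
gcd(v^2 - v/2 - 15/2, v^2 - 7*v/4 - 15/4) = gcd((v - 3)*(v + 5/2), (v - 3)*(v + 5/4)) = v - 3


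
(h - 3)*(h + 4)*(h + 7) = h^3 + 8*h^2 - 5*h - 84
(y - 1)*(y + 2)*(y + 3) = y^3 + 4*y^2 + y - 6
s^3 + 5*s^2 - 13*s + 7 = (s - 1)^2*(s + 7)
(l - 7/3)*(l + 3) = l^2 + 2*l/3 - 7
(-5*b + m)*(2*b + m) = -10*b^2 - 3*b*m + m^2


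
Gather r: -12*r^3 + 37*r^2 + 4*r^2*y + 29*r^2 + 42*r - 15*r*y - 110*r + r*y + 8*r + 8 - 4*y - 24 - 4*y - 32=-12*r^3 + r^2*(4*y + 66) + r*(-14*y - 60) - 8*y - 48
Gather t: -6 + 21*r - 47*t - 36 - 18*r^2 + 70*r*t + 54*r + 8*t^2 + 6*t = -18*r^2 + 75*r + 8*t^2 + t*(70*r - 41) - 42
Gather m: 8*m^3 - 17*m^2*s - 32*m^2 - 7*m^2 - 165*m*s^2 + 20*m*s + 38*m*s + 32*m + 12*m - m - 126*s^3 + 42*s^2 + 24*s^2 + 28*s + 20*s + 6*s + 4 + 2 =8*m^3 + m^2*(-17*s - 39) + m*(-165*s^2 + 58*s + 43) - 126*s^3 + 66*s^2 + 54*s + 6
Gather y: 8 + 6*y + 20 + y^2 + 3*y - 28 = y^2 + 9*y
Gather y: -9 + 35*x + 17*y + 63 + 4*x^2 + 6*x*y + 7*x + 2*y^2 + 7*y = 4*x^2 + 42*x + 2*y^2 + y*(6*x + 24) + 54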